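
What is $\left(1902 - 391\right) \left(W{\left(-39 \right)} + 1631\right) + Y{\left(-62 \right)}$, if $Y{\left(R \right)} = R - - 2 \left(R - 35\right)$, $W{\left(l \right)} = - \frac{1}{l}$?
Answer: $\frac{96104726}{39} \approx 2.4642 \cdot 10^{6}$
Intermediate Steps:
$Y{\left(R \right)} = -70 + 3 R$ ($Y{\left(R \right)} = R - - 2 \left(-35 + R\right) = R - \left(70 - 2 R\right) = R + \left(-70 + 2 R\right) = -70 + 3 R$)
$\left(1902 - 391\right) \left(W{\left(-39 \right)} + 1631\right) + Y{\left(-62 \right)} = \left(1902 - 391\right) \left(- \frac{1}{-39} + 1631\right) + \left(-70 + 3 \left(-62\right)\right) = 1511 \left(\left(-1\right) \left(- \frac{1}{39}\right) + 1631\right) - 256 = 1511 \left(\frac{1}{39} + 1631\right) - 256 = 1511 \cdot \frac{63610}{39} - 256 = \frac{96114710}{39} - 256 = \frac{96104726}{39}$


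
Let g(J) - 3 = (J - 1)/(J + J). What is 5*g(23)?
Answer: 400/23 ≈ 17.391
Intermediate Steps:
g(J) = 3 + (-1 + J)/(2*J) (g(J) = 3 + (J - 1)/(J + J) = 3 + (-1 + J)/((2*J)) = 3 + (-1 + J)*(1/(2*J)) = 3 + (-1 + J)/(2*J))
5*g(23) = 5*((½)*(-1 + 7*23)/23) = 5*((½)*(1/23)*(-1 + 161)) = 5*((½)*(1/23)*160) = 5*(80/23) = 400/23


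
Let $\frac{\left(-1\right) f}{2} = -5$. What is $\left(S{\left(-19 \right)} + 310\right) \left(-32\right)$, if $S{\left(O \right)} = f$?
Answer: $-10240$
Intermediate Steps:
$f = 10$ ($f = \left(-2\right) \left(-5\right) = 10$)
$S{\left(O \right)} = 10$
$\left(S{\left(-19 \right)} + 310\right) \left(-32\right) = \left(10 + 310\right) \left(-32\right) = 320 \left(-32\right) = -10240$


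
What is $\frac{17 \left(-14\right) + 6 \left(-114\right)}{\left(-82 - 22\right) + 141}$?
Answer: $- \frac{922}{37} \approx -24.919$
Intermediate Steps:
$\frac{17 \left(-14\right) + 6 \left(-114\right)}{\left(-82 - 22\right) + 141} = \frac{-238 - 684}{\left(-82 - 22\right) + 141} = - \frac{922}{-104 + 141} = - \frac{922}{37}$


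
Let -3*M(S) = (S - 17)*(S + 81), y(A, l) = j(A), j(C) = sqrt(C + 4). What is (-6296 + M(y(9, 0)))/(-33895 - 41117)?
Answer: 4381/56259 + 16*sqrt(13)/56259 ≈ 0.078897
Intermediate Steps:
j(C) = sqrt(4 + C)
y(A, l) = sqrt(4 + A)
M(S) = -(-17 + S)*(81 + S)/3 (M(S) = -(S - 17)*(S + 81)/3 = -(-17 + S)*(81 + S)/3)
(-6296 + M(y(9, 0)))/(-33895 - 41117) = (-6296 + (459 - 64*sqrt(4 + 9)/3 - (sqrt(4 + 9))**2/3))/(-33895 - 41117) = (-6296 + (459 - 64*sqrt(13)/3 - (sqrt(13))**2/3))/(-75012) = (-6296 + (459 - 64*sqrt(13)/3 - 1/3*13))*(-1/75012) = (-6296 + (459 - 64*sqrt(13)/3 - 13/3))*(-1/75012) = (-6296 + (1364/3 - 64*sqrt(13)/3))*(-1/75012) = (-17524/3 - 64*sqrt(13)/3)*(-1/75012) = 4381/56259 + 16*sqrt(13)/56259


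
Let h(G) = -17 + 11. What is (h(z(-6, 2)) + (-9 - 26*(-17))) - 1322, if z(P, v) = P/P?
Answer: -895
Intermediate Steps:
z(P, v) = 1
h(G) = -6
(h(z(-6, 2)) + (-9 - 26*(-17))) - 1322 = (-6 + (-9 - 26*(-17))) - 1322 = (-6 + (-9 + 442)) - 1322 = (-6 + 433) - 1322 = 427 - 1322 = -895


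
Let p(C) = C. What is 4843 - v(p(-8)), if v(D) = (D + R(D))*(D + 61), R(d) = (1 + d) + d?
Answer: 6062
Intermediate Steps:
R(d) = 1 + 2*d
v(D) = (1 + 3*D)*(61 + D) (v(D) = (D + (1 + 2*D))*(D + 61) = (1 + 3*D)*(61 + D))
4843 - v(p(-8)) = 4843 - (61 + 3*(-8)**2 + 184*(-8)) = 4843 - (61 + 3*64 - 1472) = 4843 - (61 + 192 - 1472) = 4843 - 1*(-1219) = 4843 + 1219 = 6062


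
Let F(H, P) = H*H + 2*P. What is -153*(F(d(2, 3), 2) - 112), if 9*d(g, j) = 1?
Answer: 148699/9 ≈ 16522.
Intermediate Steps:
d(g, j) = ⅑ (d(g, j) = (⅑)*1 = ⅑)
F(H, P) = H² + 2*P
-153*(F(d(2, 3), 2) - 112) = -153*(((⅑)² + 2*2) - 112) = -153*((1/81 + 4) - 112) = -153*(325/81 - 112) = -153*(-8747/81) = 148699/9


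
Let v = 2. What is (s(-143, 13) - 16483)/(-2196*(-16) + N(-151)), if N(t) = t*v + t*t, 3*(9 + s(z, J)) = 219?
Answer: -16419/57635 ≈ -0.28488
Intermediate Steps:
s(z, J) = 64 (s(z, J) = -9 + (⅓)*219 = -9 + 73 = 64)
N(t) = t² + 2*t (N(t) = t*2 + t*t = 2*t + t² = t² + 2*t)
(s(-143, 13) - 16483)/(-2196*(-16) + N(-151)) = (64 - 16483)/(-2196*(-16) - 151*(2 - 151)) = -16419/(35136 - 151*(-149)) = -16419/(35136 + 22499) = -16419/57635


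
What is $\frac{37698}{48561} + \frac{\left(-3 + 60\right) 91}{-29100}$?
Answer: $\frac{93902877}{157013900} \approx 0.59805$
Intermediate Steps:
$\frac{37698}{48561} + \frac{\left(-3 + 60\right) 91}{-29100} = 37698 \cdot \frac{1}{48561} + 57 \cdot 91 \left(- \frac{1}{29100}\right) = \frac{12566}{16187} + 5187 \left(- \frac{1}{29100}\right) = \frac{12566}{16187} - \frac{1729}{9700} = \frac{93902877}{157013900}$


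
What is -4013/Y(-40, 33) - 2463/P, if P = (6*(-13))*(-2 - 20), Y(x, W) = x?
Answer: 565649/5720 ≈ 98.890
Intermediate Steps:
P = 1716 (P = -78*(-22) = 1716)
-4013/Y(-40, 33) - 2463/P = -4013/(-40) - 2463/1716 = -4013*(-1/40) - 2463*1/1716 = 4013/40 - 821/572 = 565649/5720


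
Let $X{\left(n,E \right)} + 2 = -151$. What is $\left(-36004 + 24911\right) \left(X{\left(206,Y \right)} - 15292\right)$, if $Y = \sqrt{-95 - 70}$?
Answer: $171331385$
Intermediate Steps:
$Y = i \sqrt{165}$ ($Y = \sqrt{-165} = i \sqrt{165} \approx 12.845 i$)
$X{\left(n,E \right)} = -153$ ($X{\left(n,E \right)} = -2 - 151 = -153$)
$\left(-36004 + 24911\right) \left(X{\left(206,Y \right)} - 15292\right) = \left(-36004 + 24911\right) \left(-153 - 15292\right) = \left(-11093\right) \left(-15445\right) = 171331385$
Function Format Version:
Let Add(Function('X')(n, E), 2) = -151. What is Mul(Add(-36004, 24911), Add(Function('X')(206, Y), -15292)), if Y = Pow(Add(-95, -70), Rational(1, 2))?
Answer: 171331385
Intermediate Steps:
Y = Mul(I, Pow(165, Rational(1, 2))) (Y = Pow(-165, Rational(1, 2)) = Mul(I, Pow(165, Rational(1, 2))) ≈ Mul(12.845, I))
Function('X')(n, E) = -153 (Function('X')(n, E) = Add(-2, -151) = -153)
Mul(Add(-36004, 24911), Add(Function('X')(206, Y), -15292)) = Mul(Add(-36004, 24911), Add(-153, -15292)) = Mul(-11093, -15445) = 171331385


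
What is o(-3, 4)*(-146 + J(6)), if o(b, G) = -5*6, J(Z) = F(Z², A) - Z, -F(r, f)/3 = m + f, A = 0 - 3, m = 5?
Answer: 4740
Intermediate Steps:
A = -3
F(r, f) = -15 - 3*f (F(r, f) = -3*(5 + f) = -15 - 3*f)
J(Z) = -6 - Z (J(Z) = (-15 - 3*(-3)) - Z = (-15 + 9) - Z = -6 - Z)
o(b, G) = -30
o(-3, 4)*(-146 + J(6)) = -30*(-146 + (-6 - 1*6)) = -30*(-146 + (-6 - 6)) = -30*(-146 - 12) = -30*(-158) = 4740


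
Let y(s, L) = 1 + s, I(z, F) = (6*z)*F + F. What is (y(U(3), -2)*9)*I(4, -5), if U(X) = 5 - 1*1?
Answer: -5625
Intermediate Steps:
I(z, F) = F + 6*F*z (I(z, F) = 6*F*z + F = F + 6*F*z)
U(X) = 4 (U(X) = 5 - 1 = 4)
(y(U(3), -2)*9)*I(4, -5) = ((1 + 4)*9)*(-5*(1 + 6*4)) = (5*9)*(-5*(1 + 24)) = 45*(-5*25) = 45*(-125) = -5625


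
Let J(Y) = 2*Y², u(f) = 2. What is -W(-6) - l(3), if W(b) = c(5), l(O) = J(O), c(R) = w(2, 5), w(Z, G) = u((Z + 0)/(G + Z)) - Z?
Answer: -18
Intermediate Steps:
w(Z, G) = 2 - Z
c(R) = 0 (c(R) = 2 - 1*2 = 2 - 2 = 0)
l(O) = 2*O²
W(b) = 0
-W(-6) - l(3) = -1*0 - 2*3² = 0 - 2*9 = 0 - 1*18 = 0 - 18 = -18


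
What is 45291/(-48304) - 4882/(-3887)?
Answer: 59774011/187757648 ≈ 0.31836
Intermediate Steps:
45291/(-48304) - 4882/(-3887) = 45291*(-1/48304) - 4882*(-1/3887) = -45291/48304 + 4882/3887 = 59774011/187757648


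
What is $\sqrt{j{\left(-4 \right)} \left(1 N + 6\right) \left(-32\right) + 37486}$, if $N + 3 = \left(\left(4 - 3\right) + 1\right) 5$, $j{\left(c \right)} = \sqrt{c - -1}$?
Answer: $\sqrt{37486 - 416 i \sqrt{3}} \approx 193.62 - 1.861 i$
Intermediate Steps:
$j{\left(c \right)} = \sqrt{1 + c}$ ($j{\left(c \right)} = \sqrt{c + \left(-3 + 4\right)} = \sqrt{c + 1} = \sqrt{1 + c}$)
$N = 7$ ($N = -3 + \left(\left(4 - 3\right) + 1\right) 5 = -3 + \left(1 + 1\right) 5 = -3 + 2 \cdot 5 = -3 + 10 = 7$)
$\sqrt{j{\left(-4 \right)} \left(1 N + 6\right) \left(-32\right) + 37486} = \sqrt{\sqrt{1 - 4} \left(1 \cdot 7 + 6\right) \left(-32\right) + 37486} = \sqrt{\sqrt{-3} \left(7 + 6\right) \left(-32\right) + 37486} = \sqrt{i \sqrt{3} \cdot 13 \left(-32\right) + 37486} = \sqrt{13 i \sqrt{3} \left(-32\right) + 37486} = \sqrt{- 416 i \sqrt{3} + 37486} = \sqrt{37486 - 416 i \sqrt{3}}$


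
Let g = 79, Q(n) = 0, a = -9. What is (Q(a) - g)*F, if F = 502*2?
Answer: -79316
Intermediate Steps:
F = 1004
(Q(a) - g)*F = (0 - 1*79)*1004 = (0 - 79)*1004 = -79*1004 = -79316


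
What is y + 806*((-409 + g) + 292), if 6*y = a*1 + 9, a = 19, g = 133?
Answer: 38702/3 ≈ 12901.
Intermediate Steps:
y = 14/3 (y = (19*1 + 9)/6 = (19 + 9)/6 = (⅙)*28 = 14/3 ≈ 4.6667)
y + 806*((-409 + g) + 292) = 14/3 + 806*((-409 + 133) + 292) = 14/3 + 806*(-276 + 292) = 14/3 + 806*16 = 14/3 + 12896 = 38702/3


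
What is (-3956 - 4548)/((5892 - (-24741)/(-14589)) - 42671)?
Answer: 3446246/14905377 ≈ 0.23121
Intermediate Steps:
(-3956 - 4548)/((5892 - (-24741)/(-14589)) - 42671) = -8504/((5892 - (-24741)*(-1)/14589) - 42671) = -8504/((5892 - 1*2749/1621) - 42671) = -8504/((5892 - 2749/1621) - 42671) = -8504/(9548183/1621 - 42671) = -8504/(-59621508/1621) = -8504*(-1621/59621508) = 3446246/14905377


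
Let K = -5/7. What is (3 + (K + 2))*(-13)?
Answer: -390/7 ≈ -55.714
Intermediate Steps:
K = -5/7 (K = -5*⅐ = -5/7 ≈ -0.71429)
(3 + (K + 2))*(-13) = (3 + (-5/7 + 2))*(-13) = (3 + 9/7)*(-13) = (30/7)*(-13) = -390/7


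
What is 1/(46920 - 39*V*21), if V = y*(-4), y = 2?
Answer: 1/53472 ≈ 1.8701e-5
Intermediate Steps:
V = -8 (V = 2*(-4) = -8)
1/(46920 - 39*V*21) = 1/(46920 - 39*(-8)*21) = 1/(46920 + 312*21) = 1/(46920 + 6552) = 1/53472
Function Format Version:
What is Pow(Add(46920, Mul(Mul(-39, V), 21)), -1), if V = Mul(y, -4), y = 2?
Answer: Rational(1, 53472) ≈ 1.8701e-5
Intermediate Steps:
V = -8 (V = Mul(2, -4) = -8)
Pow(Add(46920, Mul(Mul(-39, V), 21)), -1) = Pow(Add(46920, Mul(Mul(-39, -8), 21)), -1) = Pow(Add(46920, Mul(312, 21)), -1) = Pow(Add(46920, 6552), -1) = Pow(53472, -1) = Rational(1, 53472)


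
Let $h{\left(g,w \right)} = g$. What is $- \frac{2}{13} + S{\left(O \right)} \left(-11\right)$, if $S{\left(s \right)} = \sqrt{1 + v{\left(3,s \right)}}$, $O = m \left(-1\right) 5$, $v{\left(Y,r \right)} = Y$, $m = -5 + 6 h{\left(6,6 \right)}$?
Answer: $- \frac{288}{13} \approx -22.154$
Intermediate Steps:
$m = 31$ ($m = -5 + 6 \cdot 6 = -5 + 36 = 31$)
$O = -155$ ($O = 31 \left(-1\right) 5 = \left(-31\right) 5 = -155$)
$S{\left(s \right)} = 2$ ($S{\left(s \right)} = \sqrt{1 + 3} = \sqrt{4} = 2$)
$- \frac{2}{13} + S{\left(O \right)} \left(-11\right) = - \frac{2}{13} + 2 \left(-11\right) = \left(-2\right) \frac{1}{13} - 22 = - \frac{2}{13} - 22 = - \frac{288}{13}$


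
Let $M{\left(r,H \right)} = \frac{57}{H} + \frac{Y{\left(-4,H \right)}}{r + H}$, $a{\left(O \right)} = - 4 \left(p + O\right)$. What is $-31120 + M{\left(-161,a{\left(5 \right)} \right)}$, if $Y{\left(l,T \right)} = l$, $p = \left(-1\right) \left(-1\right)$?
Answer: $- \frac{46061083}{1480} \approx -31122.0$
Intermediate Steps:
$p = 1$
$a{\left(O \right)} = -4 - 4 O$ ($a{\left(O \right)} = - 4 \left(1 + O\right) = -4 - 4 O$)
$M{\left(r,H \right)} = - \frac{4}{H + r} + \frac{57}{H}$ ($M{\left(r,H \right)} = \frac{57}{H} - \frac{4}{r + H} = \frac{57}{H} - \frac{4}{H + r} = - \frac{4}{H + r} + \frac{57}{H}$)
$-31120 + M{\left(-161,a{\left(5 \right)} \right)} = -31120 + \frac{53 \left(-4 - 20\right) + 57 \left(-161\right)}{\left(-4 - 20\right) \left(\left(-4 - 20\right) - 161\right)} = -31120 + \frac{53 \left(-4 - 20\right) - 9177}{\left(-4 - 20\right) \left(\left(-4 - 20\right) - 161\right)} = -31120 + \frac{53 \left(-24\right) - 9177}{\left(-24\right) \left(-24 - 161\right)} = -31120 - \frac{-1272 - 9177}{24 \left(-185\right)} = -31120 - \left(- \frac{1}{4440}\right) \left(-10449\right) = -31120 - \frac{3483}{1480} = - \frac{46061083}{1480}$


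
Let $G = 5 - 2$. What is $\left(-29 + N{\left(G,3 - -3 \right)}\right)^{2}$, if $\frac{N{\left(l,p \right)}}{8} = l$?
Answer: $25$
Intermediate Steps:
$G = 3$ ($G = 5 - 2 = 3$)
$N{\left(l,p \right)} = 8 l$
$\left(-29 + N{\left(G,3 - -3 \right)}\right)^{2} = \left(-29 + 8 \cdot 3\right)^{2} = \left(-29 + 24\right)^{2} = \left(-5\right)^{2} = 25$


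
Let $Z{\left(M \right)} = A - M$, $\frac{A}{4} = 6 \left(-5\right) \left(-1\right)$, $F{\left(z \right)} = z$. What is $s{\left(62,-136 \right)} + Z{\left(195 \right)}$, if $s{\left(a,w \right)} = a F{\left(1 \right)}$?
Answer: $-13$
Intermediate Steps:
$A = 120$ ($A = 4 \cdot 6 \left(-5\right) \left(-1\right) = 4 \left(\left(-30\right) \left(-1\right)\right) = 4 \cdot 30 = 120$)
$s{\left(a,w \right)} = a$ ($s{\left(a,w \right)} = a 1 = a$)
$Z{\left(M \right)} = 120 - M$
$s{\left(62,-136 \right)} + Z{\left(195 \right)} = 62 + \left(120 - 195\right) = 62 - 75 = -13$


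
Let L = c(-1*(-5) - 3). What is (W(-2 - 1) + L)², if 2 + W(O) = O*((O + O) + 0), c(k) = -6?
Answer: 100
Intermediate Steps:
W(O) = -2 + 2*O² (W(O) = -2 + O*((O + O) + 0) = -2 + O*(2*O + 0) = -2 + O*(2*O) = -2 + 2*O²)
L = -6
(W(-2 - 1) + L)² = ((-2 + 2*(-2 - 1)²) - 6)² = ((-2 + 2*(-3)²) - 6)² = ((-2 + 2*9) - 6)² = ((-2 + 18) - 6)² = (16 - 6)² = 10² = 100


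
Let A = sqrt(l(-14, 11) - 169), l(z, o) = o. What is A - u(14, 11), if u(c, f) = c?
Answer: -14 + I*sqrt(158) ≈ -14.0 + 12.57*I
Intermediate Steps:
A = I*sqrt(158) (A = sqrt(11 - 169) = sqrt(-158) = I*sqrt(158) ≈ 12.57*I)
A - u(14, 11) = I*sqrt(158) - 1*14 = I*sqrt(158) - 14 = -14 + I*sqrt(158)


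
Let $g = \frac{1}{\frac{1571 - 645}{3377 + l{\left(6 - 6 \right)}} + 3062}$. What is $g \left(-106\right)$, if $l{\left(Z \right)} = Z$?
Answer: $- \frac{178981}{5170650} \approx -0.034615$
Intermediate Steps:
$g = \frac{3377}{10341300}$ ($g = \frac{1}{\frac{1571 - 645}{3377 + \left(6 - 6\right)} + 3062} = \frac{1}{\frac{926}{3377 + \left(6 - 6\right)} + 3062} = \frac{1}{\frac{926}{3377 + 0} + 3062} = \frac{1}{\frac{926}{3377} + 3062} = \frac{1}{\frac{10341300}{3377}} = \frac{3377}{10341300} \approx 0.00032655$)
$g \left(-106\right) = \frac{3377}{10341300} \left(-106\right) = - \frac{178981}{5170650}$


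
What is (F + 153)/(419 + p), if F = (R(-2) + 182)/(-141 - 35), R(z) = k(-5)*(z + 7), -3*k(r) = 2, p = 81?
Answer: 10031/33000 ≈ 0.30397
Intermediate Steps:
k(r) = -⅔ (k(r) = -⅓*2 = -⅔)
R(z) = -14/3 - 2*z/3 (R(z) = -2*(z + 7)/3 = -2*(7 + z)/3 = -14/3 - 2*z/3)
F = -67/66 (F = ((-14/3 - ⅔*(-2)) + 182)/(-141 - 35) = ((-14/3 + 4/3) + 182)/(-176) = (-10/3 + 182)*(-1/176) = (536/3)*(-1/176) = -67/66 ≈ -1.0152)
(F + 153)/(419 + p) = (-67/66 + 153)/(419 + 81) = (10031/66)/500 = (10031/66)*(1/500) = 10031/33000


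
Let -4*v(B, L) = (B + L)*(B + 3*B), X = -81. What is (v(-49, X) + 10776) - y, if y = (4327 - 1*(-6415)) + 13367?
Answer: -19703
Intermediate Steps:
v(B, L) = -B*(B + L) (v(B, L) = -(B + L)*(B + 3*B)/4 = -(B + L)*4*B/4 = -B*(B + L))
y = 24109 (y = (4327 + 6415) + 13367 = 10742 + 13367 = 24109)
(v(-49, X) + 10776) - y = (-1*(-49)*(-49 - 81) + 10776) - 1*24109 = (-1*(-49)*(-130) + 10776) - 24109 = (-6370 + 10776) - 24109 = 4406 - 24109 = -19703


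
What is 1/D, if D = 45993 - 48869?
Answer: -1/2876 ≈ -0.00034771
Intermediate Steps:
D = -2876
1/D = 1/(-2876) = -1/2876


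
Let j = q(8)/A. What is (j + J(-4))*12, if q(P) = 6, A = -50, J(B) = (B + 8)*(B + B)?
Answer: -9636/25 ≈ -385.44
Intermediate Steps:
J(B) = 2*B*(8 + B) (J(B) = (8 + B)*(2*B) = 2*B*(8 + B))
j = -3/25 (j = 6/(-50) = 6*(-1/50) = -3/25 ≈ -0.12000)
(j + J(-4))*12 = (-3/25 + 2*(-4)*(8 - 4))*12 = (-3/25 + 2*(-4)*4)*12 = (-3/25 - 32)*12 = -803/25*12 = -9636/25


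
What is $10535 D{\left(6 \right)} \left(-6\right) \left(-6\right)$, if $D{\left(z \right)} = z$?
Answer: $2275560$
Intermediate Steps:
$10535 D{\left(6 \right)} \left(-6\right) \left(-6\right) = 10535 \cdot 6 \left(-6\right) \left(-6\right) = 10535 \left(\left(-36\right) \left(-6\right)\right) = 10535 \cdot 216 = 2275560$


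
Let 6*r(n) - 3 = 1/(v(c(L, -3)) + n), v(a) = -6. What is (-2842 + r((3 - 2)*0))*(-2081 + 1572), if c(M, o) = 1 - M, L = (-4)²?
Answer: 52068155/36 ≈ 1.4463e+6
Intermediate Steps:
L = 16
r(n) = ½ + 1/(6*(-6 + n))
(-2842 + r((3 - 2)*0))*(-2081 + 1572) = (-2842 + (-17 + 3*((3 - 2)*0))/(6*(-6 + (3 - 2)*0)))*(-2081 + 1572) = (-2842 + (-17 + 3*(1*0))/(6*(-6 + 1*0)))*(-509) = (-2842 + (-17 + 3*0)/(6*(-6 + 0)))*(-509) = (-2842 + (⅙)*(-17 + 0)/(-6))*(-509) = (-2842 + (⅙)*(-⅙)*(-17))*(-509) = (-2842 + 17/36)*(-509) = -102295/36*(-509) = 52068155/36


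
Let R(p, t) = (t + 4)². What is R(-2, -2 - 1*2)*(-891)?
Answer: 0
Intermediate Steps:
R(p, t) = (4 + t)²
R(-2, -2 - 1*2)*(-891) = (4 + (-2 - 1*2))²*(-891) = (4 + (-2 - 2))²*(-891) = (4 - 4)²*(-891) = 0²*(-891) = 0*(-891) = 0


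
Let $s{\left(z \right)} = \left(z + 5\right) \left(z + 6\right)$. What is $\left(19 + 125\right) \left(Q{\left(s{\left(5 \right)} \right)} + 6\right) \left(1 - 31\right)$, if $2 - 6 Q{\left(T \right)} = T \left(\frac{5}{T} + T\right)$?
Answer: $8688240$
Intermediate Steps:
$s{\left(z \right)} = \left(5 + z\right) \left(6 + z\right)$
$Q{\left(T \right)} = \frac{1}{3} - \frac{T \left(T + \frac{5}{T}\right)}{6}$ ($Q{\left(T \right)} = \frac{1}{3} - \frac{T \left(\frac{5}{T} + T\right)}{6} = \frac{1}{3} - \frac{T \left(T + \frac{5}{T}\right)}{6}$)
$\left(19 + 125\right) \left(Q{\left(s{\left(5 \right)} \right)} + 6\right) \left(1 - 31\right) = \left(19 + 125\right) \left(\left(- \frac{1}{2} - \frac{\left(30 + 5^{2} + 11 \cdot 5\right)^{2}}{6}\right) + 6\right) \left(1 - 31\right) = 144 \left(\left(- \frac{1}{2} - \frac{\left(30 + 25 + 55\right)^{2}}{6}\right) + 6\right) \left(-30\right) = 144 \left(\left(- \frac{1}{2} - \frac{110^{2}}{6}\right) + 6\right) \left(-30\right) = 144 \left(\left(- \frac{1}{2} - \frac{6050}{3}\right) + 6\right) \left(-30\right) = 144 \left(- \frac{12103}{6} + 6\right) \left(-30\right) = 144 \left(\left(- \frac{12067}{6}\right) \left(-30\right)\right) = 144 \cdot 60335 = 8688240$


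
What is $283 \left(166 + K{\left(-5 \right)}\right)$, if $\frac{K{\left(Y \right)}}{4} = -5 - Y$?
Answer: $46978$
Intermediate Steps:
$K{\left(Y \right)} = -20 - 4 Y$ ($K{\left(Y \right)} = 4 \left(-5 - Y\right) = -20 - 4 Y$)
$283 \left(166 + K{\left(-5 \right)}\right) = 283 \left(166 - 0\right) = 283 \left(166 + \left(-20 + 20\right)\right) = 283 \left(166 + 0\right) = 283 \cdot 166 = 46978$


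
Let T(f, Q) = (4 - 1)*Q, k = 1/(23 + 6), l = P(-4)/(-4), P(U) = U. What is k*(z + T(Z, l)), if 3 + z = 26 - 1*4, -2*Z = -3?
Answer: 22/29 ≈ 0.75862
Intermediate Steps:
Z = 3/2 (Z = -½*(-3) = 3/2 ≈ 1.5000)
l = 1 (l = -4/(-4) = -4*(-¼) = 1)
k = 1/29 ≈ 0.034483
T(f, Q) = 3*Q
z = 19 (z = -3 + (26 - 1*4) = -3 + (26 - 4) = -3 + 22 = 19)
k*(z + T(Z, l)) = (19 + 3*1)/29 = (19 + 3)/29 = (1/29)*22 = 22/29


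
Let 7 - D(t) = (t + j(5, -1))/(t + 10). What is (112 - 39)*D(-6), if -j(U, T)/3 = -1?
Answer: 2263/4 ≈ 565.75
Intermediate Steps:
j(U, T) = 3 (j(U, T) = -3*(-1) = 3)
D(t) = 7 - (3 + t)/(10 + t) (D(t) = 7 - (t + 3)/(t + 10) = 7 - (3 + t)/(10 + t))
(112 - 39)*D(-6) = (112 - 39)*((67 + 6*(-6))/(10 - 6)) = 73*((67 - 36)/4) = 73*((¼)*31) = 73*(31/4) = 2263/4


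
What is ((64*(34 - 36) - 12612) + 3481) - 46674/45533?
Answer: -421636721/45533 ≈ -9260.0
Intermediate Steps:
((64*(34 - 36) - 12612) + 3481) - 46674/45533 = ((64*(-2) - 12612) + 3481) - 46674*1/45533 = ((-128 - 12612) + 3481) - 46674/45533 = (-12740 + 3481) - 46674/45533 = -9259 - 46674/45533 = -421636721/45533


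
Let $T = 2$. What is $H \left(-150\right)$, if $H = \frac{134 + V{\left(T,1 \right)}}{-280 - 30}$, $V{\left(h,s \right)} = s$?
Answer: $\frac{2025}{31} \approx 65.323$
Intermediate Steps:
$H = - \frac{27}{62}$ ($H = \frac{134 + 1}{-280 - 30} = \frac{135}{-310} = 135 \left(- \frac{1}{310}\right) = - \frac{27}{62} \approx -0.43548$)
$H \left(-150\right) = \left(- \frac{27}{62}\right) \left(-150\right) = \frac{2025}{31}$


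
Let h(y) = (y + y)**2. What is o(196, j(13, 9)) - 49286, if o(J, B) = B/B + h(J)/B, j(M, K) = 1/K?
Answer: 1333691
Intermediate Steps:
h(y) = 4*y**2 (h(y) = (2*y)**2 = 4*y**2)
o(J, B) = 1 + 4*J**2/B (o(J, B) = B/B + (4*J**2)/B = 1 + 4*J**2/B)
o(196, j(13, 9)) - 49286 = (1/9 + 4*196**2)/(1/9) - 49286 = (1/9 + 4*38416)/(1/9) - 49286 = 9*(1/9 + 153664) - 49286 = 9*(1382977/9) - 49286 = 1382977 - 49286 = 1333691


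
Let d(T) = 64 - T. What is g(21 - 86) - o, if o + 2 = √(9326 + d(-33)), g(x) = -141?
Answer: -139 - 3*√1047 ≈ -236.07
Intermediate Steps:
o = -2 + 3*√1047 (o = -2 + √(9326 + (64 - 1*(-33))) = -2 + √(9326 + (64 + 33)) = -2 + √(9326 + 97) = -2 + √9423 = -2 + 3*√1047 ≈ 95.072)
g(21 - 86) - o = -141 - (-2 + 3*√1047) = -141 + (2 - 3*√1047) = -139 - 3*√1047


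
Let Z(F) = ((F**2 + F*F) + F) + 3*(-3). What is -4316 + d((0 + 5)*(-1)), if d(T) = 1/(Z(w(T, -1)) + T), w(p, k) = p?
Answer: -133795/31 ≈ -4316.0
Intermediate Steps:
Z(F) = -9 + F + 2*F**2 (Z(F) = ((F**2 + F**2) + F) - 9 = (2*F**2 + F) - 9 = (F + 2*F**2) - 9 = -9 + F + 2*F**2)
d(T) = 1/(-9 + 2*T + 2*T**2) (d(T) = 1/((-9 + T + 2*T**2) + T) = 1/(-9 + 2*T + 2*T**2))
-4316 + d((0 + 5)*(-1)) = -4316 + 1/(-9 + 2*((0 + 5)*(-1)) + 2*((0 + 5)*(-1))**2) = -4316 + 1/(-9 + 2*(5*(-1)) + 2*(5*(-1))**2) = -4316 + 1/(-9 + 2*(-5) + 2*(-5)**2) = -4316 + 1/(-9 - 10 + 2*25) = -4316 + 1/(-9 - 10 + 50) = -4316 + 1/31 = -133795/31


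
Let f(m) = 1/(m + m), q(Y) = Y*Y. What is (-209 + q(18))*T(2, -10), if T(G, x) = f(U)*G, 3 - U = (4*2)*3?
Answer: -115/21 ≈ -5.4762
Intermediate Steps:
q(Y) = Y²
U = -21 (U = 3 - 4*2*3 = 3 - 8*3 = 3 - 1*24 = 3 - 24 = -21)
f(m) = 1/(2*m)
T(G, x) = -G/42 (T(G, x) = ((½)/(-21))*G = ((½)*(-1/21))*G = -G/42)
(-209 + q(18))*T(2, -10) = (-209 + 18²)*(-1/42*2) = (-209 + 324)*(-1/21) = 115*(-1/21) = -115/21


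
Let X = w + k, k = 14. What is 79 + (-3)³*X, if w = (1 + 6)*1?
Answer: -488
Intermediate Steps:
w = 7 (w = 7*1 = 7)
X = 21 (X = 7 + 14 = 21)
79 + (-3)³*X = 79 + (-3)³*21 = 79 - 27*21 = 79 - 567 = -488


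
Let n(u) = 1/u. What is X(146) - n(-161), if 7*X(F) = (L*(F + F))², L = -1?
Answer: 1961073/161 ≈ 12181.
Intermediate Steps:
X(F) = 4*F²/7 (X(F) = (-(F + F))²/7 = (-2*F)²/7 = (4*F²)/7 = 4*F²/7)
X(146) - n(-161) = (4/7)*146² - 1/(-161) = (4/7)*21316 - 1*(-1/161) = 85264/7 + 1/161 = 1961073/161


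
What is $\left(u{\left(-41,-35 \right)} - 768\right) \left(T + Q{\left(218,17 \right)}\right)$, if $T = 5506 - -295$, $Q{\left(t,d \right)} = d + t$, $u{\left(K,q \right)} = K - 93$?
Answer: $-5444472$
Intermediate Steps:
$u{\left(K,q \right)} = -93 + K$
$T = 5801$ ($T = 5506 + 295 = 5801$)
$\left(u{\left(-41,-35 \right)} - 768\right) \left(T + Q{\left(218,17 \right)}\right) = \left(\left(-93 - 41\right) - 768\right) \left(5801 + \left(17 + 218\right)\right) = \left(-134 - 768\right) \left(5801 + 235\right) = \left(-902\right) 6036 = -5444472$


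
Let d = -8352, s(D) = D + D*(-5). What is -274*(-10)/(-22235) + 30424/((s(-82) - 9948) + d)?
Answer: -36286046/19980371 ≈ -1.8161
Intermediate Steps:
s(D) = -4*D (s(D) = D - 5*D = -4*D)
-274*(-10)/(-22235) + 30424/((s(-82) - 9948) + d) = -274*(-10)/(-22235) + 30424/((-4*(-82) - 9948) - 8352) = 2740*(-1/22235) + 30424/((328 - 9948) - 8352) = -548/4447 + 30424/(-9620 - 8352) = -548/4447 + 30424/(-17972) = -548/4447 + 30424*(-1/17972) = -548/4447 - 7606/4493 = -36286046/19980371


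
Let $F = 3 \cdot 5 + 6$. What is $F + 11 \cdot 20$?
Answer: $241$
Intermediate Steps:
$F = 21$ ($F = 15 + 6 = 21$)
$F + 11 \cdot 20 = 21 + 11 \cdot 20 = 21 + 220 = 241$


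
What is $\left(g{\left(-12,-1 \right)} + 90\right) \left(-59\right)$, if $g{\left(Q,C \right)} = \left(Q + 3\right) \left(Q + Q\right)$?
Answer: $-18054$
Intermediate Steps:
$g{\left(Q,C \right)} = 2 Q \left(3 + Q\right)$ ($g{\left(Q,C \right)} = \left(3 + Q\right) 2 Q = 2 Q \left(3 + Q\right)$)
$\left(g{\left(-12,-1 \right)} + 90\right) \left(-59\right) = \left(2 \left(-12\right) \left(3 - 12\right) + 90\right) \left(-59\right) = \left(2 \left(-12\right) \left(-9\right) + 90\right) \left(-59\right) = \left(216 + 90\right) \left(-59\right) = 306 \left(-59\right) = -18054$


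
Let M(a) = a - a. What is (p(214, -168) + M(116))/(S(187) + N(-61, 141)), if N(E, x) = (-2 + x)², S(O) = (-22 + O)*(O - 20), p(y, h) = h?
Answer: -42/11719 ≈ -0.0035839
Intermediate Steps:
M(a) = 0
S(O) = (-22 + O)*(-20 + O)
(p(214, -168) + M(116))/(S(187) + N(-61, 141)) = (-168 + 0)/((440 + 187² - 42*187) + (-2 + 141)²) = -168/((440 + 34969 - 7854) + 139²) = -168/(27555 + 19321) = -168/46876 = -168*1/46876 = -42/11719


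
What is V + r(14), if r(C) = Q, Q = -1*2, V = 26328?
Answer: 26326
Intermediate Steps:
Q = -2
r(C) = -2
V + r(14) = 26328 - 2 = 26326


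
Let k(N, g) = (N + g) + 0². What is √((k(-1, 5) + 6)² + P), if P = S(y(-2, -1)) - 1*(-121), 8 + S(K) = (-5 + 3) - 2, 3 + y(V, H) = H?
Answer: √209 ≈ 14.457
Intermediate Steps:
k(N, g) = N + g (k(N, g) = (N + g) + 0 = N + g)
y(V, H) = -3 + H
S(K) = -12 (S(K) = -8 + ((-5 + 3) - 2) = -8 + (-2 - 2) = -8 - 4 = -12)
P = 109 (P = -12 - 1*(-121) = -12 + 121 = 109)
√((k(-1, 5) + 6)² + P) = √(((-1 + 5) + 6)² + 109) = √((4 + 6)² + 109) = √(10² + 109) = √(100 + 109) = √209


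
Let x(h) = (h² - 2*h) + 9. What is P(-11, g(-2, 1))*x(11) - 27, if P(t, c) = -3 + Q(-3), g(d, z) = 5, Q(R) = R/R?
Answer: -243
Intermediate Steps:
Q(R) = 1
P(t, c) = -2 (P(t, c) = -3 + 1 = -2)
x(h) = 9 + h² - 2*h
P(-11, g(-2, 1))*x(11) - 27 = -2*(9 + 11² - 2*11) - 27 = -2*(9 + 121 - 22) - 27 = -2*108 - 27 = -216 - 27 = -243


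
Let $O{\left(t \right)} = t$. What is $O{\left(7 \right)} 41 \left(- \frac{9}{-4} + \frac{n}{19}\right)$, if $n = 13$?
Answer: $\frac{64001}{76} \approx 842.12$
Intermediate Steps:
$O{\left(7 \right)} 41 \left(- \frac{9}{-4} + \frac{n}{19}\right) = 7 \cdot 41 \left(- \frac{9}{-4} + \frac{13}{19}\right) = 287 \left(\left(-9\right) \left(- \frac{1}{4}\right) + 13 \cdot \frac{1}{19}\right) = 287 \left(\frac{9}{4} + \frac{13}{19}\right) = 287 \cdot \frac{223}{76} = \frac{64001}{76}$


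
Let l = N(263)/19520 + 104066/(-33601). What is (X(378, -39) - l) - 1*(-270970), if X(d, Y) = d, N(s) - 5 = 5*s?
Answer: 4449420979599/16397288 ≈ 2.7135e+5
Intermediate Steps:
N(s) = 5 + 5*s
l = -49675375/16397288 (l = (5 + 5*263)/19520 + 104066/(-33601) = (5 + 1315)*(1/19520) + 104066*(-1/33601) = 1320*(1/19520) - 104066/33601 = 33/488 - 104066/33601 = -49675375/16397288 ≈ -3.0295)
(X(378, -39) - l) - 1*(-270970) = (378 - 1*(-49675375/16397288)) - 1*(-270970) = (378 + 49675375/16397288) + 270970 = 6247850239/16397288 + 270970 = 4449420979599/16397288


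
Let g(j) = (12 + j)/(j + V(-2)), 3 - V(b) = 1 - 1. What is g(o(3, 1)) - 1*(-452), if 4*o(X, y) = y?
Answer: 5925/13 ≈ 455.77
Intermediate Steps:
o(X, y) = y/4
V(b) = 3 (V(b) = 3 - (1 - 1) = 3 - 1*0 = 3 + 0 = 3)
g(j) = (12 + j)/(3 + j) (g(j) = (12 + j)/(j + 3) = (12 + j)/(3 + j))
g(o(3, 1)) - 1*(-452) = (12 + (¼)*1)/(3 + (¼)*1) - 1*(-452) = (12 + ¼)/(3 + ¼) + 452 = (49/4)/(13/4) + 452 = (4/13)*(49/4) + 452 = 49/13 + 452 = 5925/13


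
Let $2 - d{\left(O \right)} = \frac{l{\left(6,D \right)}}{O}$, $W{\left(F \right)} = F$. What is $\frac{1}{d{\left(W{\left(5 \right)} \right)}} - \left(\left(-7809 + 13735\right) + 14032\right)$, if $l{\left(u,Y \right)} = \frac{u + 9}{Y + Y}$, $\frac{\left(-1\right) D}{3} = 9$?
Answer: $- \frac{738428}{37} \approx -19958.0$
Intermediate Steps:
$D = -27$ ($D = \left(-3\right) 9 = -27$)
$l{\left(u,Y \right)} = \frac{9 + u}{2 Y}$
$d{\left(O \right)} = 2 + \frac{5}{18 O}$ ($d{\left(O \right)} = 2 - \frac{\frac{1}{2} \frac{1}{-27} \left(9 + 6\right)}{O} = 2 - \frac{\frac{1}{2} \left(- \frac{1}{27}\right) 15}{O} = 2 - - \frac{5}{18 O} = 2 + \frac{5}{18 O}$)
$\frac{1}{d{\left(W{\left(5 \right)} \right)}} - \left(\left(-7809 + 13735\right) + 14032\right) = \frac{1}{2 + \frac{5}{18 \cdot 5}} - \left(\left(-7809 + 13735\right) + 14032\right) = \frac{1}{2 + \frac{5}{18} \cdot \frac{1}{5}} - \left(5926 + 14032\right) = \frac{1}{2 + \frac{1}{18}} - 19958 = \frac{1}{\frac{37}{18}} - 19958 = \frac{18}{37} - 19958 = - \frac{738428}{37}$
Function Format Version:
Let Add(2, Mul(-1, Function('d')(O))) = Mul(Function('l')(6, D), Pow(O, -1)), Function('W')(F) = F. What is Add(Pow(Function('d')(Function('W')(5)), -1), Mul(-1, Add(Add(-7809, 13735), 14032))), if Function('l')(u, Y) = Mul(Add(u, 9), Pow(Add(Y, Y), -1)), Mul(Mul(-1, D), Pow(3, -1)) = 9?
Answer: Rational(-738428, 37) ≈ -19958.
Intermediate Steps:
D = -27 (D = Mul(-3, 9) = -27)
Function('l')(u, Y) = Mul(Rational(1, 2), Pow(Y, -1), Add(9, u)) (Function('l')(u, Y) = Mul(Add(9, u), Pow(Mul(2, Y), -1)) = Mul(Add(9, u), Mul(Rational(1, 2), Pow(Y, -1))) = Mul(Rational(1, 2), Pow(Y, -1), Add(9, u)))
Function('d')(O) = Add(2, Mul(Rational(5, 18), Pow(O, -1))) (Function('d')(O) = Add(2, Mul(-1, Mul(Mul(Rational(1, 2), Pow(-27, -1), Add(9, 6)), Pow(O, -1)))) = Add(2, Mul(-1, Mul(Mul(Rational(1, 2), Rational(-1, 27), 15), Pow(O, -1)))) = Add(2, Mul(-1, Mul(Rational(-5, 18), Pow(O, -1)))) = Add(2, Mul(Rational(5, 18), Pow(O, -1))))
Add(Pow(Function('d')(Function('W')(5)), -1), Mul(-1, Add(Add(-7809, 13735), 14032))) = Add(Pow(Add(2, Mul(Rational(5, 18), Pow(5, -1))), -1), Mul(-1, Add(Add(-7809, 13735), 14032))) = Add(Pow(Add(2, Mul(Rational(5, 18), Rational(1, 5))), -1), Mul(-1, Add(5926, 14032))) = Add(Pow(Add(2, Rational(1, 18)), -1), Mul(-1, 19958)) = Add(Pow(Rational(37, 18), -1), -19958) = Add(Rational(18, 37), -19958) = Rational(-738428, 37)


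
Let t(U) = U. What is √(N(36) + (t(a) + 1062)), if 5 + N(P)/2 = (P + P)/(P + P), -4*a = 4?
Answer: 9*√13 ≈ 32.450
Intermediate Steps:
a = -1 (a = -¼*4 = -1)
N(P) = -8 (N(P) = -10 + 2*((P + P)/(P + P)) = -10 + 2*((2*P)/((2*P))) = -10 + 2*((2*P)*(1/(2*P))) = -10 + 2*1 = -10 + 2 = -8)
√(N(36) + (t(a) + 1062)) = √(-8 + (-1 + 1062)) = √(-8 + 1061) = √1053 = 9*√13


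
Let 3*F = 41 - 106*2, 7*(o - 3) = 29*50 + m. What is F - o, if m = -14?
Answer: -1856/7 ≈ -265.14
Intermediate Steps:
o = 1457/7 (o = 3 + (29*50 - 14)/7 = 3 + (1450 - 14)/7 = 3 + (⅐)*1436 = 3 + 1436/7 = 1457/7 ≈ 208.14)
F = -57 (F = (41 - 106*2)/3 = (41 - 212)/3 = (⅓)*(-171) = -57)
F - o = -57 - 1*1457/7 = -57 - 1457/7 = -1856/7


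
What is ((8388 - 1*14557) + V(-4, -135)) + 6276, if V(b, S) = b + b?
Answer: 99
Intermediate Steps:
V(b, S) = 2*b
((8388 - 1*14557) + V(-4, -135)) + 6276 = ((8388 - 1*14557) + 2*(-4)) + 6276 = ((8388 - 14557) - 8) + 6276 = (-6169 - 8) + 6276 = -6177 + 6276 = 99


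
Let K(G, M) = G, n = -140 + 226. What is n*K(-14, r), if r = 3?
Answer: -1204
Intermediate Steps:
n = 86
n*K(-14, r) = 86*(-14) = -1204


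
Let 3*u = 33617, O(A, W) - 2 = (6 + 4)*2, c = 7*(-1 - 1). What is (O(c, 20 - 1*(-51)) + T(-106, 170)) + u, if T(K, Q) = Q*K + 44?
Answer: -20245/3 ≈ -6748.3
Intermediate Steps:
T(K, Q) = 44 + K*Q (T(K, Q) = K*Q + 44 = 44 + K*Q)
c = -14 (c = 7*(-2) = -14)
O(A, W) = 22 (O(A, W) = 2 + (6 + 4)*2 = 2 + 10*2 = 2 + 20 = 22)
u = 33617/3 (u = (⅓)*33617 = 33617/3 ≈ 11206.)
(O(c, 20 - 1*(-51)) + T(-106, 170)) + u = (22 + (44 - 106*170)) + 33617/3 = (22 + (44 - 18020)) + 33617/3 = (22 - 17976) + 33617/3 = -17954 + 33617/3 = -20245/3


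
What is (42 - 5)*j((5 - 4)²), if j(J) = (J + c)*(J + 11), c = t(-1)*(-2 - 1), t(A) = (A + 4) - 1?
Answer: -2220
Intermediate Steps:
t(A) = 3 + A (t(A) = (4 + A) - 1 = 3 + A)
c = -6 (c = (3 - 1)*(-2 - 1) = 2*(-3) = -6)
j(J) = (-6 + J)*(11 + J) (j(J) = (J - 6)*(J + 11) = (-6 + J)*(11 + J))
(42 - 5)*j((5 - 4)²) = (42 - 5)*(-66 + ((5 - 4)²)² + 5*(5 - 4)²) = 37*(-66 + (1²)² + 5*1²) = 37*(-66 + 1² + 5*1) = 37*(-66 + 1 + 5) = 37*(-60) = -2220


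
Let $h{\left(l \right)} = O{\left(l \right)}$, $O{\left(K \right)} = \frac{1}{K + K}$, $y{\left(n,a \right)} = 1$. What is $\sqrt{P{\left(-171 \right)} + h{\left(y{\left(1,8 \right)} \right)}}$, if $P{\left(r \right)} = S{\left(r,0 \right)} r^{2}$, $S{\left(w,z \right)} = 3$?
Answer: $\frac{\sqrt{350894}}{2} \approx 296.18$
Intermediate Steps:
$O{\left(K \right)} = \frac{1}{2 K}$
$h{\left(l \right)} = \frac{1}{2 l}$
$P{\left(r \right)} = 3 r^{2}$
$\sqrt{P{\left(-171 \right)} + h{\left(y{\left(1,8 \right)} \right)}} = \sqrt{3 \left(-171\right)^{2} + \frac{1}{2 \cdot 1}} = \sqrt{3 \cdot 29241 + \frac{1}{2} \cdot 1} = \sqrt{87723 + \frac{1}{2}} = \sqrt{\frac{175447}{2}} = \frac{\sqrt{350894}}{2}$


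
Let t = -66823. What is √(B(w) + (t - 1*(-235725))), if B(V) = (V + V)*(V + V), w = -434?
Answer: √922326 ≈ 960.38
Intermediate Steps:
B(V) = 4*V² (B(V) = (2*V)*(2*V) = 4*V²)
√(B(w) + (t - 1*(-235725))) = √(4*(-434)² + (-66823 - 1*(-235725))) = √(4*188356 + (-66823 + 235725)) = √(753424 + 168902) = √922326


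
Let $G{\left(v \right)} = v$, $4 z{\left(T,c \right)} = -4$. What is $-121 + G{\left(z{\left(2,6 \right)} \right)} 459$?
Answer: $-580$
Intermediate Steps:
$z{\left(T,c \right)} = -1$ ($z{\left(T,c \right)} = \frac{1}{4} \left(-4\right) = -1$)
$-121 + G{\left(z{\left(2,6 \right)} \right)} 459 = -121 - 459 = -580$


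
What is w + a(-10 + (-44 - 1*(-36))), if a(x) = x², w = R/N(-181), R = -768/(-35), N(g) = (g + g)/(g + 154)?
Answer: 2062908/6335 ≈ 325.64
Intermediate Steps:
N(g) = 2*g/(154 + g) (N(g) = (2*g)/(154 + g) = 2*g/(154 + g))
R = 768/35 (R = -768*(-1)/35 = -32*(-24/35) = 768/35 ≈ 21.943)
w = 10368/6335 (w = 768/(35*((2*(-181)/(154 - 181)))) = 768/(35*((2*(-181)/(-27)))) = 768/(35*((2*(-181)*(-1/27)))) = 768/(35*(362/27)) = (768/35)*(27/362) = 10368/6335 ≈ 1.6366)
w + a(-10 + (-44 - 1*(-36))) = 10368/6335 + (-10 + (-44 - 1*(-36)))² = 10368/6335 + (-10 + (-44 + 36))² = 10368/6335 + (-10 - 8)² = 10368/6335 + (-18)² = 10368/6335 + 324 = 2062908/6335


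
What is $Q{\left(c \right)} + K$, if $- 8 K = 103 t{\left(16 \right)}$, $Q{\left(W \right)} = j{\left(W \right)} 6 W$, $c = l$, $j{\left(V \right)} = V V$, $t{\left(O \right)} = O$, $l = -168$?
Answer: $-28449998$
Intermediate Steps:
$j{\left(V \right)} = V^{2}$
$c = -168$
$Q{\left(W \right)} = 6 W^{3}$ ($Q{\left(W \right)} = W^{2} \cdot 6 W = 6 W^{2} W = 6 W^{3}$)
$K = -206$ ($K = - \frac{103 \cdot 16}{8} = \left(- \frac{1}{8}\right) 1648 = -206$)
$Q{\left(c \right)} + K = 6 \left(-168\right)^{3} - 206 = 6 \left(-4741632\right) - 206 = -28449792 - 206 = -28449998$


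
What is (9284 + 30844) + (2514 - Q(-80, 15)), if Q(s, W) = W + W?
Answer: 42612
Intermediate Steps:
Q(s, W) = 2*W
(9284 + 30844) + (2514 - Q(-80, 15)) = (9284 + 30844) + (2514 - 2*15) = 40128 + (2514 - 1*30) = 40128 + (2514 - 30) = 40128 + 2484 = 42612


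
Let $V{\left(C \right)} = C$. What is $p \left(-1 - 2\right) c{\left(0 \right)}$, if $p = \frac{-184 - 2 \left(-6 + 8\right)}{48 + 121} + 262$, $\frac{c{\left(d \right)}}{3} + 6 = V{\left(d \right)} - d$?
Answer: $\frac{2380860}{169} \approx 14088.0$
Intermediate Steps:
$c{\left(d \right)} = -18$ ($c{\left(d \right)} = -18 + 3 \left(d - d\right) = -18 + 3 \cdot 0 = -18 + 0 = -18$)
$p = \frac{44090}{169}$ ($p = \frac{-184 - 4}{169} + 262 = \left(-184 - 4\right) \frac{1}{169} + 262 = \left(-188\right) \frac{1}{169} + 262 = - \frac{188}{169} + 262 = \frac{44090}{169} \approx 260.89$)
$p \left(-1 - 2\right) c{\left(0 \right)} = \frac{44090 \left(-1 - 2\right) \left(-18\right)}{169} = \frac{44090 \left(\left(-3\right) \left(-18\right)\right)}{169} = \frac{44090}{169} \cdot 54 = \frac{2380860}{169}$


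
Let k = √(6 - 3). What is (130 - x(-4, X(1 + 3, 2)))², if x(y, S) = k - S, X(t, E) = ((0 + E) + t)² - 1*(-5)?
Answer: (171 - √3)² ≈ 28652.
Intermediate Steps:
k = √3 ≈ 1.7320
X(t, E) = 5 + (E + t)² (X(t, E) = (E + t)² + 5 = 5 + (E + t)²)
x(y, S) = √3 - S
(130 - x(-4, X(1 + 3, 2)))² = (130 - (√3 - (5 + (2 + (1 + 3))²)))² = (130 - (√3 - (5 + (2 + 4)²)))² = (130 - (√3 - (5 + 6²)))² = (130 - (√3 - (5 + 36)))² = (130 - (√3 - 1*41))² = (130 - (√3 - 41))² = (130 - (-41 + √3))² = (130 + (41 - √3))² = (171 - √3)²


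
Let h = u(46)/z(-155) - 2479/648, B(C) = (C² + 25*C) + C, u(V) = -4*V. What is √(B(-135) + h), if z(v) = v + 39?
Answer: √16035967426/1044 ≈ 121.30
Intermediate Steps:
z(v) = 39 + v
B(C) = C² + 26*C
h = -42083/18792 (h = (-4*46)/(39 - 155) - 2479/648 = -184/(-116) - 2479*1/648 = -184*(-1/116) - 2479/648 = 46/29 - 2479/648 = -42083/18792 ≈ -2.2394)
√(B(-135) + h) = √(-135*(26 - 135) - 42083/18792) = √(-135*(-109) - 42083/18792) = √(14715 - 42083/18792) = √(276482197/18792) = √16035967426/1044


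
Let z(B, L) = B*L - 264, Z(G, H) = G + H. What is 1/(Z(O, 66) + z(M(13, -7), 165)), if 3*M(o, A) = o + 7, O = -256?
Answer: 1/646 ≈ 0.0015480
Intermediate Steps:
M(o, A) = 7/3 + o/3 (M(o, A) = (o + 7)/3 = (7 + o)/3 = 7/3 + o/3)
z(B, L) = -264 + B*L
1/(Z(O, 66) + z(M(13, -7), 165)) = 1/((-256 + 66) + (-264 + (7/3 + (⅓)*13)*165)) = 1/(-190 + (-264 + (7/3 + 13/3)*165)) = 1/(-190 + (-264 + (20/3)*165)) = 1/(-190 + (-264 + 1100)) = 1/(-190 + 836) = 1/646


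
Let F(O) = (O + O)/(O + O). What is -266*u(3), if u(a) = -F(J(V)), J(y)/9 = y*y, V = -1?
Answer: 266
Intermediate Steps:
J(y) = 9*y² (J(y) = 9*(y*y) = 9*y²)
F(O) = 1 (F(O) = (2*O)/((2*O)) = (2*O)*(1/(2*O)) = 1)
u(a) = -1 (u(a) = -1*1 = -1)
-266*u(3) = -266*(-1) = 266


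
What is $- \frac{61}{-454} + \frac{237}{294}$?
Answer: $\frac{10461}{11123} \approx 0.94048$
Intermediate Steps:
$- \frac{61}{-454} + \frac{237}{294} = \left(-61\right) \left(- \frac{1}{454}\right) + 237 \cdot \frac{1}{294} = \frac{61}{454} + \frac{79}{98} = \frac{10461}{11123}$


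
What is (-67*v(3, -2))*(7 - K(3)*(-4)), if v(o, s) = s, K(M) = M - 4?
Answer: 402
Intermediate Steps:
K(M) = -4 + M
(-67*v(3, -2))*(7 - K(3)*(-4)) = (-67*(-2))*(7 - (-4 + 3)*(-4)) = 134*(7 - (-1)*(-4)) = 134*(7 - 1*4) = 134*(7 - 4) = 134*3 = 402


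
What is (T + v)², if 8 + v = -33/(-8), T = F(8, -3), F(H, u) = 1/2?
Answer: 729/64 ≈ 11.391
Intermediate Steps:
F(H, u) = ½
T = ½ ≈ 0.50000
v = -31/8 (v = -8 - 33/(-8) = -8 - 33*(-⅛) = -8 + 33/8 = -31/8 ≈ -3.8750)
(T + v)² = (½ - 31/8)² = (-27/8)² = 729/64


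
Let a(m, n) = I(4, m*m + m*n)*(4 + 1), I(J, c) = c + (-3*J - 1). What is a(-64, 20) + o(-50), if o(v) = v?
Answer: 13965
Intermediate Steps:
I(J, c) = -1 + c - 3*J (I(J, c) = c + (-1 - 3*J) = -1 + c - 3*J)
a(m, n) = -65 + 5*m² + 5*m*n (a(m, n) = (-1 + (m*m + m*n) - 3*4)*(4 + 1) = (-1 + (m² + m*n) - 12)*5 = (-13 + m² + m*n)*5 = -65 + 5*m² + 5*m*n)
a(-64, 20) + o(-50) = (-65 + 5*(-64)*(-64 + 20)) - 50 = (-65 + 5*(-64)*(-44)) - 50 = (-65 + 14080) - 50 = 14015 - 50 = 13965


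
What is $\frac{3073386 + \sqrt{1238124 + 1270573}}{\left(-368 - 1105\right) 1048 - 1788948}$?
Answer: $- \frac{512231}{555442} - \frac{\sqrt{2508697}}{3332652} \approx -0.92268$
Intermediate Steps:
$\frac{3073386 + \sqrt{1238124 + 1270573}}{\left(-368 - 1105\right) 1048 - 1788948} = \frac{3073386 + \sqrt{2508697}}{\left(-1473\right) 1048 - 1788948} = \frac{3073386 + \sqrt{2508697}}{-1543704 - 1788948} = \frac{3073386 + \sqrt{2508697}}{-3332652} = \left(3073386 + \sqrt{2508697}\right) \left(- \frac{1}{3332652}\right) = - \frac{512231}{555442} - \frac{\sqrt{2508697}}{3332652}$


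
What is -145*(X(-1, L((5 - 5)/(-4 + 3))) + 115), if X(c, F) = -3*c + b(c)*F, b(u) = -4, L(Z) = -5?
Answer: -20010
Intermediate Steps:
X(c, F) = -4*F - 3*c (X(c, F) = -3*c - 4*F = -4*F - 3*c)
-145*(X(-1, L((5 - 5)/(-4 + 3))) + 115) = -145*((-4*(-5) - 3*(-1)) + 115) = -145*((20 + 3) + 115) = -145*(23 + 115) = -145*138 = -20010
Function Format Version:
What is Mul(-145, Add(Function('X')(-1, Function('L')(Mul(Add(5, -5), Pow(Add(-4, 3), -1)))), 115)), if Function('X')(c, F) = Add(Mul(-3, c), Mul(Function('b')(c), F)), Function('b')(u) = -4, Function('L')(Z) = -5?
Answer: -20010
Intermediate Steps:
Function('X')(c, F) = Add(Mul(-4, F), Mul(-3, c)) (Function('X')(c, F) = Add(Mul(-3, c), Mul(-4, F)) = Add(Mul(-4, F), Mul(-3, c)))
Mul(-145, Add(Function('X')(-1, Function('L')(Mul(Add(5, -5), Pow(Add(-4, 3), -1)))), 115)) = Mul(-145, Add(Add(Mul(-4, -5), Mul(-3, -1)), 115)) = Mul(-145, Add(Add(20, 3), 115)) = Mul(-145, Add(23, 115)) = Mul(-145, 138) = -20010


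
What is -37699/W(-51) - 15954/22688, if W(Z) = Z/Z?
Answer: -427665433/11344 ≈ -37700.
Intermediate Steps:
W(Z) = 1
-37699/W(-51) - 15954/22688 = -37699/1 - 15954/22688 = -37699*1 - 15954*1/22688 = -37699 - 7977/11344 = -427665433/11344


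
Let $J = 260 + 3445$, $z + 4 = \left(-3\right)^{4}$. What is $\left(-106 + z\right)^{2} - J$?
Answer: $-2864$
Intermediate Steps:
$z = 77$ ($z = -4 + \left(-3\right)^{4} = -4 + 81 = 77$)
$J = 3705$
$\left(-106 + z\right)^{2} - J = \left(-106 + 77\right)^{2} - 3705 = \left(-29\right)^{2} - 3705 = 841 - 3705 = -2864$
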